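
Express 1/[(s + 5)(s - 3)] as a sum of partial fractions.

1/(s + 5)(s - 3) = P/(s + 5) + Q/(s - 3). P = 1/(-5 - 3) = -1/8, Q = 1/(3 + 5) = 1/8
Result: (-1/8)/(s + 5) + (1/8)/(s - 3)


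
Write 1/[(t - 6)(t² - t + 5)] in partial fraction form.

Cover-up at t = 6: P = 1/(6² - 1·6 + 5) = 1/35. Then Q = -P = -1/35, R = -P·(-1 + 6) = -1/7
Result: (1/35)/(t - 6) - ((1/35)t + 1/7)/(t² - t + 5)


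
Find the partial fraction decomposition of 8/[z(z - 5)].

8/z(z - 5) = A/z + B/(z - 5). A = 8/(0 - 5) = -8/5, B = 8/(5 - 0) = 8/5
Result: (-8/5)/z + (8/5)/(z - 5)


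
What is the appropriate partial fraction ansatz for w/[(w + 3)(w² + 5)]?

Linear + irreducible quadratic: A/(w + 3) + (Bw + C)/(w² + 5)


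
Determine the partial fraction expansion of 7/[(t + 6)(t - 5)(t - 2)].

Using cover-up method: P = 7/88, Q = 7/33, R = -7/24
Result: (7/88)/(t + 6) + (7/33)/(t - 5) - (7/24)/(t - 2)


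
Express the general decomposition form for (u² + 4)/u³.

Repeated linear factor (power 3): P/u + Q/u² + R/u³


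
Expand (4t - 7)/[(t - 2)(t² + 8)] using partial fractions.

At t=2: α = (4·2 - 7)/(2² + 8) = 1/12. β = -α = -1/12, γ = 4 - 2·α = 23/6
Result: (1/12)/(t - 2) - ((1/12)t - 23/6)/(t² + 8)


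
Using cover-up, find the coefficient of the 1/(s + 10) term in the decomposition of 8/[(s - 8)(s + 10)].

Cover (s + 10), set s=-10: 8/((s - 8) at s=-10) = 8/(-18) = -4/9


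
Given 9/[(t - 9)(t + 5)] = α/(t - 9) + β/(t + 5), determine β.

Cover-up at t = -5: β = 9/(-5 - 9) = -9/14


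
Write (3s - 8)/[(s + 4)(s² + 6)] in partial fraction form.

At s=-4: P = (3·(-4) - 8)/((-4)² + 6) = -10/11. Q = -P = 10/11, R = 3 - (-4)·P = -7/11
Result: (-10/11)/(s + 4) + ((10/11)s - 7/11)/(s² + 6)


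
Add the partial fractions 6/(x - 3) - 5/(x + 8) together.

Common denominator (x - 3)(x + 8). Numerator: 6(x + 8) - 5(x - 3) = (6x + 48) - (5x - 15) = x + 63
Result: (x + 63)/[(x - 3)(x + 8)]


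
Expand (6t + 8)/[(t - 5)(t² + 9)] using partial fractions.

At t=5: A = (6·5 + 8)/(5² + 9) = 19/17. B = -A = -19/17, C = 6 - 5·A = 7/17
Result: (19/17)/(t - 5) - ((19/17)t - 7/17)/(t² + 9)


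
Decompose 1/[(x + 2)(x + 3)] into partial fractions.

1/(x + 2)(x + 3) = P/(x + 2) + Q/(x + 3). P = 1/(-2 + 3) = 1, Q = 1/(-3 + 2) = -1
Result: 1/(x + 2) - 1/(x + 3)


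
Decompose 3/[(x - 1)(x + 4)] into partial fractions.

3/(x - 1)(x + 4) = A/(x - 1) + B/(x + 4). A = 3/(1 + 4) = 3/5, B = 3/(-4 - 1) = -3/5
Result: (3/5)/(x - 1) - (3/5)/(x + 4)


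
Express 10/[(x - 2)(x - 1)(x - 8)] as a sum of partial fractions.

Using cover-up method: A = -5/3, B = 10/7, C = 5/21
Result: (-5/3)/(x - 2) + (10/7)/(x - 1) + (5/21)/(x - 8)


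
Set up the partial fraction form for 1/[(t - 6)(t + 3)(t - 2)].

Three distinct linear factors: α/(t - 6) + β/(t + 3) + γ/(t - 2)


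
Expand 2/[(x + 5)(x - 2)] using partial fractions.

2/(x + 5)(x - 2) = P/(x + 5) + Q/(x - 2). P = 2/(-5 - 2) = -2/7, Q = 2/(2 + 5) = 2/7
Result: (-2/7)/(x + 5) + (2/7)/(x - 2)


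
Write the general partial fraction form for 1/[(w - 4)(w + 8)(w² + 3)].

Two linear + quadratic: α/(w - 4) + β/(w + 8) + (γw + δ)/(w² + 3)


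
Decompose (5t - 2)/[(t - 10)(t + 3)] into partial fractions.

At t=10: α = (5·10 - 2)/(10 + 3) = 48/13. At t=-3: β = (5·(-3) - 2)/(-3 - 10) = 17/13
Result: (48/13)/(t - 10) + (17/13)/(t + 3)


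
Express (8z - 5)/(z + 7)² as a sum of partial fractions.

(8z - 5) = A(z + 7) + B. At z = -7: B = 8·(-7) - 5 = -61. Coeff of z: A = 8
Result: 8/(z + 7) - 61/(z + 7)²


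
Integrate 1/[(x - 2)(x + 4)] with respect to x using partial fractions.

Decompose: 1/[(x - 2)(x + 4)] = (1/6)/(x - 2) - (1/6)/(x + 4). Integrate each term: (1/6) ln|(x - 2)| - (1/6) ln|(x + 4)| + C


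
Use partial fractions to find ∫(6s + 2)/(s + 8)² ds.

Decompose: P = 6, Q = 6·(-8) + 2 = -46, so (6s + 2)/(s + 8)² = 6/(s + 8) - 46/(s + 8)². Integrate: ∫ P/(s + 8) ds = 6 ln|(s + 8)|; ∫ Q/(s + 8)² ds = 46/(s + 8). Sum: 6 ln|(s + 8)| + 46/(s + 8) + C


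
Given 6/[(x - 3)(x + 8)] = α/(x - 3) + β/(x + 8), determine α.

Cover-up at x = 3: α = 6/(3 + 8) = 6/11


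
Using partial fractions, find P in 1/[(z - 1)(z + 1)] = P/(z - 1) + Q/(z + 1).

Cover-up at z = 1: P = 1/(1 + 1) = 1/2


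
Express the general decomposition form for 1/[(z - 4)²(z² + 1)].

Repeated linear + quadratic: α/(z - 4) + β/(z - 4)² + (γz + δ)/(z² + 1)


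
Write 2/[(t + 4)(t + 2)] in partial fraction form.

2/(t + 4)(t + 2) = P/(t + 4) + Q/(t + 2). P = 2/(-4 + 2) = -1, Q = 2/(-2 + 4) = 1
Result: -1/(t + 4) + 1/(t + 2)


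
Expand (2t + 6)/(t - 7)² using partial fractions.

(2t + 6) = α(t - 7) + β. At t = 7: β = 2·7 + 6 = 20. Coeff of t: α = 2
Result: 2/(t - 7) + 20/(t - 7)²


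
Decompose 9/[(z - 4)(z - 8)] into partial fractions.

9/(z - 4)(z - 8) = P/(z - 4) + Q/(z - 8). P = 9/(4 - 8) = -9/4, Q = 9/(8 - 4) = 9/4
Result: (-9/4)/(z - 4) + (9/4)/(z - 8)


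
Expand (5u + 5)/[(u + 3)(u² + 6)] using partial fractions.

At u=-3: α = (5·(-3) + 5)/((-3)² + 6) = -2/3. β = -α = 2/3, γ = 5 - (-3)·α = 3
Result: (-2/3)/(u + 3) + ((2/3)u + 3)/(u² + 6)


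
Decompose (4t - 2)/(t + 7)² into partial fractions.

(4t - 2) = P(t + 7) + Q. At t = -7: Q = 4·(-7) - 2 = -30. Coeff of t: P = 4
Result: 4/(t + 7) - 30/(t + 7)²


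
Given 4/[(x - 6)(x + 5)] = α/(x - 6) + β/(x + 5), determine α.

Cover-up at x = 6: α = 4/(6 + 5) = 4/11


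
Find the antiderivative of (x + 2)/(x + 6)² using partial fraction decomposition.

Decompose: A = 1, B = 1·(-6) + 2 = -4, so (x + 2)/(x + 6)² = 1/(x + 6) - 4/(x + 6)². Integrate: ∫ A/(x + 6) dx = ln|(x + 6)|; ∫ B/(x + 6)² dx = 4/(x + 6). Sum: ln|(x + 6)| + 4/(x + 6) + C


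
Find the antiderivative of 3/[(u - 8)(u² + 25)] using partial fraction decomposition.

Cover-up at u=8: A = 3/(8²+25) = 3/89. Coeff matching: B = -3/89, C = -24/89. Decomposition: (3/89)/(u - 8) - ((3/89)u + 24/89)/(u² + 25). Integrate: linear → ln, quadratic → (1/2)ln + arctan: (3/89) ln|(u - 8)| - (3/178) ln(u² + 25) - (24/445) arctan(u/5) + C


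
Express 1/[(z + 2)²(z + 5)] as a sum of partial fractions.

Cover-up at z=-5: γ = 1/(-5 + 2)² = 1/9. Cover-up at z=-2: β = 1/(-2 + 5) = 1/3. Comparing z² coeff: α = -γ = -1/9
Result: (-1/9)/(z + 2) + (1/3)/(z + 2)² + (1/9)/(z + 5)


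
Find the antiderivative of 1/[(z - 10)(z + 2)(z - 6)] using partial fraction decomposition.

Cover-up: α = 1/48, β = 1/96, γ = -1/32. Decomposition: (1/48)/(z - 10) + (1/96)/(z + 2) - (1/32)/(z - 6). Integrate each term: (1/48) ln|(z - 10)| + (1/96) ln|(z + 2)| - (1/32) ln|(z - 6)| + C


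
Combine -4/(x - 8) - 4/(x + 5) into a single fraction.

Common denominator (x - 8)(x + 5). Numerator: -4(x + 5) - 4(x - 8) = (-4x - 20) - (4x - 32) = -8x + 12
Result: (-8x + 12)/[(x - 8)(x + 5)]


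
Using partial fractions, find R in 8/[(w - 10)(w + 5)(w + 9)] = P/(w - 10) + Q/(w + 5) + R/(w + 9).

Cover-up at w = -9: R = 8/[(-9 - 10)(-9 + 5)] = 8/[(-19)(-4)] = 8/76 = 2/19


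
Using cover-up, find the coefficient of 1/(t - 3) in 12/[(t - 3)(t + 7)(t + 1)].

Cover (t - 3), set t=3: 12/[(3 + 7)(3 + 1)] = 3/10


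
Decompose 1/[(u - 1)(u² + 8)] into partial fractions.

Cover-up at u = 1: A = 1/(1² + 8) = 1/9. Then B = -A = -1/9, C = -A·(0 + 1) = -1/9
Result: (1/9)/(u - 1) - ((1/9)u + 1/9)/(u² + 8)


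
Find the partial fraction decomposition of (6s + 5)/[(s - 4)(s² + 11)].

At s=4: α = (6·4 + 5)/(4² + 11) = 29/27. β = -α = -29/27, γ = 6 - 4·α = 46/27
Result: (29/27)/(s - 4) - ((29/27)s - 46/27)/(s² + 11)


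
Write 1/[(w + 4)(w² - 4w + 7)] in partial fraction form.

Cover-up at w = -4: P = 1/((-4)² - 4·(-4) + 7) = 1/39. Then Q = -P = -1/39, R = -P·(-4 - 4) = 8/39
Result: (1/39)/(w + 4) - ((1/39)w - 8/39)/(w² - 4w + 7)


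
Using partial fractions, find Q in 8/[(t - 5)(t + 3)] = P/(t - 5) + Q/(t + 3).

Cover-up at t = -3: Q = 8/(-3 - 5) = -8/8 = -1


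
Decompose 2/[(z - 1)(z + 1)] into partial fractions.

2/(z - 1)(z + 1) = P/(z - 1) + Q/(z + 1). P = 2/(1 + 1) = 1, Q = 2/(-1 - 1) = -1
Result: 1/(z - 1) - 1/(z + 1)


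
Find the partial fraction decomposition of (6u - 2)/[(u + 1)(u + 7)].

At u=-1: A = (6·(-1) - 2)/(-1 + 7) = -4/3. At u=-7: B = (6·(-7) - 2)/(-7 + 1) = 22/3
Result: (-4/3)/(u + 1) + (22/3)/(u + 7)


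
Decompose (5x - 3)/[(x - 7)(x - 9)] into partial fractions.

At x=7: α = (5·7 - 3)/(7 - 9) = -16. At x=9: β = (5·9 - 3)/(9 - 7) = 21
Result: -16/(x - 7) + 21/(x - 9)


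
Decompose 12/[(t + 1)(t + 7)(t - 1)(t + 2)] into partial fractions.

Using Heaviside cover-up: -1/(t + 1) - (1/20)/(t + 7) + (1/4)/(t - 1) + (4/5)/(t + 2)


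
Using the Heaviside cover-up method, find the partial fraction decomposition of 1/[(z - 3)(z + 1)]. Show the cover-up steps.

Cover (z - 3): set z=3, get A = 1/(3 + 1) = 1/4. Cover (z + 1): set z=-1, get B = 1/(-1 - 3) = -1/4.
Result: (1/4)/(z - 3) - (1/4)/(z + 1)


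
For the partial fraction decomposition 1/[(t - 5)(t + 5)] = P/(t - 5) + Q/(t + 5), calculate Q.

Cover-up at t = -5: Q = 1/(-5 - 5) = -1/10


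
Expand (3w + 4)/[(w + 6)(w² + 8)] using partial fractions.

At w=-6: α = (3·(-6) + 4)/((-6)² + 8) = -7/22. β = -α = 7/22, γ = 3 - (-6)·α = 12/11
Result: (-7/22)/(w + 6) + ((7/22)w + 12/11)/(w² + 8)


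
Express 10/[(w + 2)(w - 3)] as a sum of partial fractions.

10/(w + 2)(w - 3) = α/(w + 2) + β/(w - 3). α = 10/(-2 - 3) = -2, β = 10/(3 + 2) = 2
Result: -2/(w + 2) + 2/(w - 3)


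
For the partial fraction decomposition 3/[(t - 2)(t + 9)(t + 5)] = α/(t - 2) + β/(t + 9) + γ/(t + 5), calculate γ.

Cover-up at t = -5: γ = 3/[(-5 - 2)(-5 + 9)] = 3/[(-7)(4)] = -3/28


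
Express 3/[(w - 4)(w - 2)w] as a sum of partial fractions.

Using cover-up method: α = 3/8, β = -3/4, γ = 3/8
Result: (3/8)/(w - 4) - (3/4)/(w - 2) + (3/8)/w


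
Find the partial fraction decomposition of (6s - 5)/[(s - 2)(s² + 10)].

At s=2: α = (6·2 - 5)/(2² + 10) = 1/2. β = -α = -1/2, γ = 6 - 2·α = 5
Result: (1/2)/(s - 2) - ((1/2)s - 5)/(s² + 10)


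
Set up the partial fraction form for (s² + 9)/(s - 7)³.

Repeated linear factor (power 3): A/(s - 7) + B/(s - 7)² + C/(s - 7)³


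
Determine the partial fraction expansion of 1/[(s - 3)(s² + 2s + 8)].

Cover-up at s = 3: A = 1/(3² + 2·3 + 8) = 1/23. Then B = -A = -1/23, C = -A·(2 + 3) = -5/23
Result: (1/23)/(s - 3) - ((1/23)s + 5/23)/(s² + 2s + 8)


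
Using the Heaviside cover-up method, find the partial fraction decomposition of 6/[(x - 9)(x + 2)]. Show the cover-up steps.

Cover (x - 9): set x=9, get α = 6/(9 + 2) = 6/11. Cover (x + 2): set x=-2, get β = 6/(-2 - 9) = -6/11.
Result: (6/11)/(x - 9) - (6/11)/(x + 2)


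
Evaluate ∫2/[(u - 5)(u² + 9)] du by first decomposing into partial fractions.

Cover-up at u=5: P = 2/(5²+9) = 1/17. Coeff matching: Q = -1/17, R = -5/17. Decomposition: (1/17)/(u - 5) - ((1/17)u + 5/17)/(u² + 9). Integrate: linear → ln, quadratic → (1/2)ln + arctan: (1/17) ln|(u - 5)| - (1/34) ln(u² + 9) - (5/51) arctan(u/3) + C


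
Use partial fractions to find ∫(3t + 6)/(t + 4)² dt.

Decompose: α = 3, β = 3·(-4) + 6 = -6, so (3t + 6)/(t + 4)² = 3/(t + 4) - 6/(t + 4)². Integrate: ∫ α/(t + 4) dt = 3 ln|(t + 4)|; ∫ β/(t + 4)² dt = 6/(t + 4). Sum: 3 ln|(t + 4)| + 6/(t + 4) + C


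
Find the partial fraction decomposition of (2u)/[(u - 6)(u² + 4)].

At u=6: P = (2·6 + 0)/(6² + 4) = 3/10. Q = -P = -3/10, R = 2 - 6·P = 1/5
Result: (3/10)/(u - 6) - ((3/10)u - 1/5)/(u² + 4)


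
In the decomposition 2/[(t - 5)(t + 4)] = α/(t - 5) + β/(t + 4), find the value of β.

Cover-up at t = -4: β = 2/(-4 - 5) = -2/9


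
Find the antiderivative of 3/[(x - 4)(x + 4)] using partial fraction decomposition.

Decompose: 3/[(x - 4)(x + 4)] = (3/8)/(x - 4) - (3/8)/(x + 4). Integrate each term: (3/8) ln|(x - 4)| - (3/8) ln|(x + 4)| + C


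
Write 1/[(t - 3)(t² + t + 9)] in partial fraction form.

Cover-up at t = 3: α = 1/(3² + 1·3 + 9) = 1/21. Then β = -α = -1/21, γ = -α·(1 + 3) = -4/21
Result: (1/21)/(t - 3) - ((1/21)t + 4/21)/(t² + t + 9)


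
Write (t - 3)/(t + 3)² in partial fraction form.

(t - 3) = P(t + 3) + Q. At t = -3: Q = 1·(-3) - 3 = -6. Coeff of t: P = 1
Result: 1/(t + 3) - 6/(t + 3)²


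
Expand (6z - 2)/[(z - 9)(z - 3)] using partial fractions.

At z=9: P = (6·9 - 2)/(9 - 3) = 26/3. At z=3: Q = (6·3 - 2)/(3 - 9) = -8/3
Result: (26/3)/(z - 9) - (8/3)/(z - 3)


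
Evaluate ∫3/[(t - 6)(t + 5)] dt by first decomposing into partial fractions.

Decompose: 3/[(t - 6)(t + 5)] = (3/11)/(t - 6) - (3/11)/(t + 5). Integrate each term: (3/11) ln|(t - 6)| - (3/11) ln|(t + 5)| + C


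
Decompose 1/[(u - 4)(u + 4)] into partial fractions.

1/(u - 4)(u + 4) = α/(u - 4) + β/(u + 4). α = 1/(4 + 4) = 1/8, β = 1/(-4 - 4) = -1/8
Result: (1/8)/(u - 4) - (1/8)/(u + 4)


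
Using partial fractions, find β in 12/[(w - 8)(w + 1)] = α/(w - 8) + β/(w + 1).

Cover-up at w = -1: β = 12/(-1 - 8) = -12/9 = -4/3


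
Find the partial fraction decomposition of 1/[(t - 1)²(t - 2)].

Cover-up at t=2: R = 1/(2 - 1)² = 1. Cover-up at t=1: Q = 1/(1 - 2) = -1. Comparing t² coeff: P = -R = -1
Result: -1/(t - 1) - 1/(t - 1)² + 1/(t - 2)


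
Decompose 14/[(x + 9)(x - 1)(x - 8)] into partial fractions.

Using cover-up method: α = 7/85, β = -1/5, γ = 2/17
Result: (7/85)/(x + 9) - (1/5)/(x - 1) + (2/17)/(x - 8)


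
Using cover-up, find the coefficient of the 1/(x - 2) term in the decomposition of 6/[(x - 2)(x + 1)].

Cover (x - 2), set x=2: 6/((x + 1) at x=2) = 6/(3) = 2


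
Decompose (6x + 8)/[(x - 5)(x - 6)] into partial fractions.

At x=5: α = (6·5 + 8)/(5 - 6) = -38. At x=6: β = (6·6 + 8)/(6 - 5) = 44
Result: -38/(x - 5) + 44/(x - 6)


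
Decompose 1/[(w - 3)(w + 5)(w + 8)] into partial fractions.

Using cover-up method: P = 1/88, Q = -1/24, R = 1/33
Result: (1/88)/(w - 3) - (1/24)/(w + 5) + (1/33)/(w + 8)


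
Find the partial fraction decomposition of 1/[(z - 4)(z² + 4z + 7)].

Cover-up at z = 4: A = 1/(4² + 4·4 + 7) = 1/39. Then B = -A = -1/39, C = -A·(4 + 4) = -8/39
Result: (1/39)/(z - 4) - ((1/39)z + 8/39)/(z² + 4z + 7)


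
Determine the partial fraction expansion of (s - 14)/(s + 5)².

(s - 14) = A(s + 5) + B. At s = -5: B = 1·(-5) - 14 = -19. Coeff of s: A = 1
Result: 1/(s + 5) - 19/(s + 5)²


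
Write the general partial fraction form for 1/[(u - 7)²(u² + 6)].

Repeated linear + quadratic: α/(u - 7) + β/(u - 7)² + (γu + δ)/(u² + 6)


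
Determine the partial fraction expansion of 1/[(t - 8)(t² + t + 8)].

Cover-up at t = 8: A = 1/(8² + 1·8 + 8) = 1/80. Then B = -A = -1/80, C = -A·(1 + 8) = -9/80
Result: (1/80)/(t - 8) - ((1/80)t + 9/80)/(t² + t + 8)


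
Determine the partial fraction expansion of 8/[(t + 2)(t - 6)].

8/(t + 2)(t - 6) = A/(t + 2) + B/(t - 6). A = 8/(-2 - 6) = -1, B = 8/(6 + 2) = 1
Result: -1/(t + 2) + 1/(t - 6)


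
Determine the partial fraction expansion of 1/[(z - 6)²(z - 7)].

Cover-up at z=7: R = 1/(7 - 6)² = 1. Cover-up at z=6: Q = 1/(6 - 7) = -1. Comparing z² coeff: P = -R = -1
Result: -1/(z - 6) - 1/(z - 6)² + 1/(z - 7)


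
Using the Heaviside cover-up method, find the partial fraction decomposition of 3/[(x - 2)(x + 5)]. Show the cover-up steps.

Cover (x - 2): set x=2, get α = 3/(2 + 5) = 3/7. Cover (x + 5): set x=-5, get β = 3/(-5 - 2) = -3/7.
Result: (3/7)/(x - 2) - (3/7)/(x + 5)


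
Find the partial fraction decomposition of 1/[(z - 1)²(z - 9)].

Cover-up at z=9: C = 1/(9 - 1)² = 1/64. Cover-up at z=1: B = 1/(1 - 9) = -1/8. Comparing z² coeff: A = -C = -1/64
Result: (-1/64)/(z - 1) - (1/8)/(z - 1)² + (1/64)/(z - 9)


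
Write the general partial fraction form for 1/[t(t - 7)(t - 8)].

Three distinct linear factors: P/t + Q/(t - 7) + R/(t - 8)


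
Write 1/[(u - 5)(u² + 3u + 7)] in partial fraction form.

Cover-up at u = 5: α = 1/(5² + 3·5 + 7) = 1/47. Then β = -α = -1/47, γ = -α·(3 + 5) = -8/47
Result: (1/47)/(u - 5) - ((1/47)u + 8/47)/(u² + 3u + 7)


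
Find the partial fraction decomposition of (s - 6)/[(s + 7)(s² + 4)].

At s=-7: A = (1·(-7) - 6)/((-7)² + 4) = -13/53. B = -A = 13/53, C = 1 - (-7)·A = -38/53
Result: (-13/53)/(s + 7) + ((13/53)s - 38/53)/(s² + 4)


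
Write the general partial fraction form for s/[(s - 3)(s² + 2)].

Linear + irreducible quadratic: P/(s - 3) + (Qs + R)/(s² + 2)


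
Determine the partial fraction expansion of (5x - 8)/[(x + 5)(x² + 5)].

At x=-5: A = (5·(-5) - 8)/((-5)² + 5) = -11/10. B = -A = 11/10, C = 5 - (-5)·A = -1/2
Result: (-11/10)/(x + 5) + ((11/10)x - 1/2)/(x² + 5)


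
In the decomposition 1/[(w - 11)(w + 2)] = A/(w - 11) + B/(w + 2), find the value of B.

Cover-up at w = -2: B = 1/(-2 - 11) = -1/13


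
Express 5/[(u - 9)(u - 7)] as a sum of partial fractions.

5/(u - 9)(u - 7) = α/(u - 9) + β/(u - 7). α = 5/(9 - 7) = 5/2, β = 5/(7 - 9) = -5/2
Result: (5/2)/(u - 9) - (5/2)/(u - 7)


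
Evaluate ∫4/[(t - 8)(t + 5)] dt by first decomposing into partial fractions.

Decompose: 4/[(t - 8)(t + 5)] = (4/13)/(t - 8) - (4/13)/(t + 5). Integrate each term: (4/13) ln|(t - 8)| - (4/13) ln|(t + 5)| + C


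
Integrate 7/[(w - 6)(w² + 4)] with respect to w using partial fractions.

Cover-up at w=6: P = 7/(6²+4) = 7/40. Coeff matching: Q = -7/40, R = -21/20. Decomposition: (7/40)/(w - 6) - ((7/40)w + 21/20)/(w² + 4). Integrate: linear → ln, quadratic → (1/2)ln + arctan: (7/40) ln|(w - 6)| - (7/80) ln(w² + 4) - (21/40) arctan(w/2) + C


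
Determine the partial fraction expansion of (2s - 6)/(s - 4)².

(2s - 6) = A(s - 4) + B. At s = 4: B = 2·4 - 6 = 2. Coeff of s: A = 2
Result: 2/(s - 4) + 2/(s - 4)²


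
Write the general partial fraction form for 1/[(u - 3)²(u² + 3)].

Repeated linear + quadratic: P/(u - 3) + Q/(u - 3)² + (Ru + S)/(u² + 3)


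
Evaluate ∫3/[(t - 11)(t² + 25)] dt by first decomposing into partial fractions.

Cover-up at t=11: α = 3/(11²+25) = 3/146. Coeff matching: β = -3/146, γ = -33/146. Decomposition: (3/146)/(t - 11) - ((3/146)t + 33/146)/(t² + 25). Integrate: linear → ln, quadratic → (1/2)ln + arctan: (3/146) ln|(t - 11)| - (3/292) ln(t² + 25) - (33/730) arctan(t/5) + C


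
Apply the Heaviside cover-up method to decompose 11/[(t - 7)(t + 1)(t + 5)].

Cover (t - 7), t=7: α = 11/[(7 + 1)(7 + 5)] = 11/96. Cover (t + 1), t=-1: β = 11/[(-1 - 7)(-1 + 5)] = -11/32. Cover (t + 5), t=-5: γ = 11/[(-5 - 7)(-5 + 1)] = 11/48.
Result: (11/96)/(t - 7) - (11/32)/(t + 1) + (11/48)/(t + 5)


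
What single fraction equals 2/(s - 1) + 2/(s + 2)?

Common denominator (s - 1)(s + 2). Numerator: 2(s + 2) + 2(s - 1) = (2s + 4) + (2s - 2) = 4s + 2
Result: (4s + 2)/[(s - 1)(s + 2)]


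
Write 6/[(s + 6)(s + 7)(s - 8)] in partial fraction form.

Using cover-up method: P = -3/7, Q = 2/5, R = 1/35
Result: (-3/7)/(s + 6) + (2/5)/(s + 7) + (1/35)/(s - 8)


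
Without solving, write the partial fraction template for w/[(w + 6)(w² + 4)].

Linear + irreducible quadratic: A/(w + 6) + (Bw + C)/(w² + 4)


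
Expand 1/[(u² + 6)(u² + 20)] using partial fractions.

Coefficient matching gives P = R = 0, Q = 1/(20-6) = 1/14, S = -Q = -1/14
Result: (1/14)/(u² + 6) - (1/14)/(u² + 20)


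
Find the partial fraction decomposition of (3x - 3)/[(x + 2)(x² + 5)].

At x=-2: α = (3·(-2) - 3)/((-2)² + 5) = -1. β = -α = 1, γ = 3 - (-2)·α = 1
Result: -1/(x + 2) + (x + 1)/(x² + 5)


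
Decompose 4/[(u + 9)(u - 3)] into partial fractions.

4/(u + 9)(u - 3) = A/(u + 9) + B/(u - 3). A = 4/(-9 - 3) = -1/3, B = 4/(3 + 9) = 1/3
Result: (-1/3)/(u + 9) + (1/3)/(u - 3)


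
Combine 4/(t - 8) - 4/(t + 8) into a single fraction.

Common denominator (t - 8)(t + 8). Numerator: 4(t + 8) - 4(t - 8) = (4t + 32) - (4t - 32) = 64
Result: (64)/[(t - 8)(t + 8)]


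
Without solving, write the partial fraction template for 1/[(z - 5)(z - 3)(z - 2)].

Three distinct linear factors: P/(z - 5) + Q/(z - 3) + R/(z - 2)


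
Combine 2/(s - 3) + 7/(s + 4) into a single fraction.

Common denominator (s - 3)(s + 4). Numerator: 2(s + 4) + 7(s - 3) = (2s + 8) + (7s - 21) = 9s - 13
Result: (9s - 13)/[(s - 3)(s + 4)]


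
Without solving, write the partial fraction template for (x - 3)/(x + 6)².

Repeated linear factor: α/(x + 6) + β/(x + 6)²


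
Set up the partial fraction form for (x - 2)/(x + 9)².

Repeated linear factor: A/(x + 9) + B/(x + 9)²


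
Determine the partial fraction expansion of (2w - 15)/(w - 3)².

(2w - 15) = P(w - 3) + Q. At w = 3: Q = 2·3 - 15 = -9. Coeff of w: P = 2
Result: 2/(w - 3) - 9/(w - 3)²


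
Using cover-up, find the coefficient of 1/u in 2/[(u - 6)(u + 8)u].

Cover u, set u=0: 2/[(0 - 6)(0 + 8)] = -1/24


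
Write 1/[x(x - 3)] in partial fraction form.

1/x(x - 3) = α/x + β/(x - 3). α = 1/(0 - 3) = -1/3, β = 1/(3 - 0) = 1/3
Result: (-1/3)/x + (1/3)/(x - 3)


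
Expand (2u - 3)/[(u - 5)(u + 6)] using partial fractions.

At u=5: P = (2·5 - 3)/(5 + 6) = 7/11. At u=-6: Q = (2·(-6) - 3)/(-6 - 5) = 15/11
Result: (7/11)/(u - 5) + (15/11)/(u + 6)


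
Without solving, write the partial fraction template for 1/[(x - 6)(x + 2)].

Distinct linear factors: A/(x - 6) + B/(x + 2)


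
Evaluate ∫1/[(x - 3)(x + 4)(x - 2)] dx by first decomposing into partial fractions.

Cover-up: P = 1/7, Q = 1/42, R = -1/6. Decomposition: (1/7)/(x - 3) + (1/42)/(x + 4) - (1/6)/(x - 2). Integrate each term: (1/7) ln|(x - 3)| + (1/42) ln|(x + 4)| - (1/6) ln|(x - 2)| + C


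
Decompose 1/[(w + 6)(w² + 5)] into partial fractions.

Cover-up at w = -6: A = 1/((-6)² + 5) = 1/41. Then B = -A = -1/41, C = -A·(0 - 6) = 6/41
Result: (1/41)/(w + 6) - ((1/41)w - 6/41)/(w² + 5)


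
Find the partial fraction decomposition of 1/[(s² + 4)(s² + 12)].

Coefficient matching gives α = γ = 0, β = 1/(12-4) = 1/8, δ = -β = -1/8
Result: (1/8)/(s² + 4) - (1/8)/(s² + 12)


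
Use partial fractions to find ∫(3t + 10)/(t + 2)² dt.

Decompose: P = 3, Q = 3·(-2) + 10 = 4, so (3t + 10)/(t + 2)² = 3/(t + 2) + 4/(t + 2)². Integrate: ∫ P/(t + 2) dt = 3 ln|(t + 2)|; ∫ Q/(t + 2)² dt = -4/(t + 2). Sum: 3 ln|(t + 2)| - 4/(t + 2) + C


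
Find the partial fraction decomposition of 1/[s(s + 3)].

1/s(s + 3) = A/s + B/(s + 3). A = 1/(0 + 3) = 1/3, B = 1/(-3 - 0) = -1/3
Result: (1/3)/s - (1/3)/(s + 3)


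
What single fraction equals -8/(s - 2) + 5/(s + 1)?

Common denominator (s - 2)(s + 1). Numerator: -8(s + 1) + 5(s - 2) = (-8s - 8) + (5s - 10) = -3s - 18
Result: (-3s - 18)/[(s - 2)(s + 1)]


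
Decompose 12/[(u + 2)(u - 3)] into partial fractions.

12/(u + 2)(u - 3) = A/(u + 2) + B/(u - 3). A = 12/(-2 - 3) = -12/5, B = 12/(3 + 2) = 12/5
Result: (-12/5)/(u + 2) + (12/5)/(u - 3)


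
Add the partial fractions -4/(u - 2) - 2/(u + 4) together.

Common denominator (u - 2)(u + 4). Numerator: -4(u + 4) - 2(u - 2) = (-4u - 16) - (2u - 4) = -6u - 12
Result: (-6u - 12)/[(u - 2)(u + 4)]


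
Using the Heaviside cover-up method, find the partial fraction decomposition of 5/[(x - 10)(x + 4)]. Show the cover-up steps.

Cover (x - 10): set x=10, get P = 5/(10 + 4) = 5/14. Cover (x + 4): set x=-4, get Q = 5/(-4 - 10) = -5/14.
Result: (5/14)/(x - 10) - (5/14)/(x + 4)


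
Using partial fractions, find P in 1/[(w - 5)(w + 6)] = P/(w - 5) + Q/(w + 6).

Cover-up at w = 5: P = 1/(5 + 6) = 1/11


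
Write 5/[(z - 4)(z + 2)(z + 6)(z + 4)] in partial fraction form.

Using Heaviside cover-up: (1/96)/(z - 4) - (5/48)/(z + 2) - (1/16)/(z + 6) + (5/32)/(z + 4)


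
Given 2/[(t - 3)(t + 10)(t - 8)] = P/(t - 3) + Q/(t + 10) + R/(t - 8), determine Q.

Cover-up at t = -10: Q = 2/[(-10 - 3)(-10 - 8)] = 2/[(-13)(-18)] = 2/234 = 1/117


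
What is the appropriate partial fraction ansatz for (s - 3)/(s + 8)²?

Repeated linear factor: α/(s + 8) + β/(s + 8)²


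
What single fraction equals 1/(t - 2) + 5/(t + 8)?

Common denominator (t - 2)(t + 8). Numerator: 1(t + 8) + 5(t - 2) = (t + 8) + (5t - 10) = 6t - 2
Result: (6t - 2)/[(t - 2)(t + 8)]


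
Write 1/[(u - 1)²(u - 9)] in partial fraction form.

Cover-up at u=9: γ = 1/(9 - 1)² = 1/64. Cover-up at u=1: β = 1/(1 - 9) = -1/8. Comparing u² coeff: α = -γ = -1/64
Result: (-1/64)/(u - 1) - (1/8)/(u - 1)² + (1/64)/(u - 9)


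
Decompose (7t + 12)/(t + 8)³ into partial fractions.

(7t + 12) = P(t + 8)² + Q(t + 8) + R. At t = -8: R = 7·(-8) + 12 = -44. Coefficients: P = 0, Q = 7
Result: 7/(t + 8)² - 44/(t + 8)³


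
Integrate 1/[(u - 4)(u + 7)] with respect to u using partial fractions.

Decompose: 1/[(u - 4)(u + 7)] = (1/11)/(u - 4) - (1/11)/(u + 7). Integrate each term: (1/11) ln|(u - 4)| - (1/11) ln|(u + 7)| + C


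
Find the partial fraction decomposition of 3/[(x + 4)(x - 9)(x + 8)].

Using cover-up method: α = -3/52, β = 3/221, γ = 3/68
Result: (-3/52)/(x + 4) + (3/221)/(x - 9) + (3/68)/(x + 8)


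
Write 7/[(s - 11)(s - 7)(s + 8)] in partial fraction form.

Using cover-up method: α = 7/76, β = -7/60, γ = 7/285
Result: (7/76)/(s - 11) - (7/60)/(s - 7) + (7/285)/(s + 8)


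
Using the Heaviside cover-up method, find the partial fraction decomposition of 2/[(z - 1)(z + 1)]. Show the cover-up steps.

Cover (z - 1): set z=1, get P = 2/(1 + 1) = 1. Cover (z + 1): set z=-1, get Q = 2/(-1 - 1) = -1.
Result: 1/(z - 1) - 1/(z + 1)


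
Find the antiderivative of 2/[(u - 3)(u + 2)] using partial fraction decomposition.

Decompose: 2/[(u - 3)(u + 2)] = (2/5)/(u - 3) - (2/5)/(u + 2). Integrate each term: (2/5) ln|(u - 3)| - (2/5) ln|(u + 2)| + C


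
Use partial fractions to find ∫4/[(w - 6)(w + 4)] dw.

Decompose: 4/[(w - 6)(w + 4)] = (2/5)/(w - 6) - (2/5)/(w + 4). Integrate each term: (2/5) ln|(w - 6)| - (2/5) ln|(w + 4)| + C


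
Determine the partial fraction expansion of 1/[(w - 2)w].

1/(w - 2)w = P/(w - 2) + Q/w. P = 1/(2 - 0) = 1/2, Q = 1/(0 - 2) = -1/2
Result: (1/2)/(w - 2) - (1/2)/w


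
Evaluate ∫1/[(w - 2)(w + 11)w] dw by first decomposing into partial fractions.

Cover-up: P = 1/26, Q = 1/143, R = -1/22. Decomposition: (1/26)/(w - 2) + (1/143)/(w + 11) - (1/22)/w. Integrate each term: (1/26) ln|(w - 2)| + (1/143) ln|(w + 11)| - (1/22) ln|w| + C


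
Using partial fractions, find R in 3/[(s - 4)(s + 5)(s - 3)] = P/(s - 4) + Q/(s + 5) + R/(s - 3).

Cover-up at s = 3: R = 3/[(3 - 4)(3 + 5)] = 3/[(-1)(8)] = -3/8


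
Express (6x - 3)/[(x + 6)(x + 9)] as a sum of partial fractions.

At x=-6: P = (6·(-6) - 3)/(-6 + 9) = -13. At x=-9: Q = (6·(-9) - 3)/(-9 + 6) = 19
Result: -13/(x + 6) + 19/(x + 9)


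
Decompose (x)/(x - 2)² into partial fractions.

(x) = A(x - 2) + B. At x = 2: B = 1·2 + 0 = 2. Coeff of x: A = 1
Result: 1/(x - 2) + 2/(x - 2)²


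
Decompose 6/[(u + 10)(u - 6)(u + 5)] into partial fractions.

Using cover-up method: A = 3/40, B = 3/88, C = -6/55
Result: (3/40)/(u + 10) + (3/88)/(u - 6) - (6/55)/(u + 5)


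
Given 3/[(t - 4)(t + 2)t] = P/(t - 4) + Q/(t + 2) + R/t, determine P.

Cover-up at t = 4: P = 3/[(4 + 2)(4 - 0)] = 3/[(6)(4)] = 3/24 = 1/8


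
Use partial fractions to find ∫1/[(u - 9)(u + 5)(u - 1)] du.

Cover-up: P = 1/112, Q = 1/84, R = -1/48. Decomposition: (1/112)/(u - 9) + (1/84)/(u + 5) - (1/48)/(u - 1). Integrate each term: (1/112) ln|(u - 9)| + (1/84) ln|(u + 5)| - (1/48) ln|(u - 1)| + C


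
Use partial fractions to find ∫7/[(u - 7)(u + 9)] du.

Decompose: 7/[(u - 7)(u + 9)] = (7/16)/(u - 7) - (7/16)/(u + 9). Integrate each term: (7/16) ln|(u - 7)| - (7/16) ln|(u + 9)| + C


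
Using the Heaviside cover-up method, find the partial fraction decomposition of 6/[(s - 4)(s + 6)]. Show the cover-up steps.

Cover (s - 4): set s=4, get A = 6/(4 + 6) = 3/5. Cover (s + 6): set s=-6, get B = 6/(-6 - 4) = -3/5.
Result: (3/5)/(s - 4) - (3/5)/(s + 6)


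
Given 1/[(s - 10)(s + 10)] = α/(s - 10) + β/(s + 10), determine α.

Cover-up at s = 10: α = 1/(10 + 10) = 1/20


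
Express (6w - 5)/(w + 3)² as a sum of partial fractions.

(6w - 5) = A(w + 3) + B. At w = -3: B = 6·(-3) - 5 = -23. Coeff of w: A = 6
Result: 6/(w + 3) - 23/(w + 3)²


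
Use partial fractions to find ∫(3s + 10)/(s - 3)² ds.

Decompose: P = 3, Q = 3·3 + 10 = 19, so (3s + 10)/(s - 3)² = 3/(s - 3) + 19/(s - 3)². Integrate: ∫ P/(s - 3) ds = 3 ln|(s - 3)|; ∫ Q/(s - 3)² ds = -19/(s - 3). Sum: 3 ln|(s - 3)| - 19/(s - 3) + C


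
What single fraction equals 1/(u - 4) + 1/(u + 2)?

Common denominator (u - 4)(u + 2). Numerator: 1(u + 2) + 1(u - 4) = (u + 2) + (u - 4) = 2u - 2
Result: (2u - 2)/[(u - 4)(u + 2)]


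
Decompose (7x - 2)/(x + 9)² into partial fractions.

(7x - 2) = α(x + 9) + β. At x = -9: β = 7·(-9) - 2 = -65. Coeff of x: α = 7
Result: 7/(x + 9) - 65/(x + 9)²


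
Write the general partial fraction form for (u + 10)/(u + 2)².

Repeated linear factor: A/(u + 2) + B/(u + 2)²


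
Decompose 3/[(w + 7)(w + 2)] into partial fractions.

3/(w + 7)(w + 2) = P/(w + 7) + Q/(w + 2). P = 3/(-7 + 2) = -3/5, Q = 3/(-2 + 7) = 3/5
Result: (-3/5)/(w + 7) + (3/5)/(w + 2)


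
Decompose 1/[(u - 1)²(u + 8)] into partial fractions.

Cover-up at u=-8: γ = 1/(-8 - 1)² = 1/81. Cover-up at u=1: β = 1/(1 + 8) = 1/9. Comparing u² coeff: α = -γ = -1/81
Result: (-1/81)/(u - 1) + (1/9)/(u - 1)² + (1/81)/(u + 8)


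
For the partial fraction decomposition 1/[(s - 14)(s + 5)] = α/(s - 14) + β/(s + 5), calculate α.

Cover-up at s = 14: α = 1/(14 + 5) = 1/19


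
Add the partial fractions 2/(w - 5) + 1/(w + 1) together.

Common denominator (w - 5)(w + 1). Numerator: 2(w + 1) + 1(w - 5) = (2w + 2) + (w - 5) = 3w - 3
Result: (3w - 3)/[(w - 5)(w + 1)]


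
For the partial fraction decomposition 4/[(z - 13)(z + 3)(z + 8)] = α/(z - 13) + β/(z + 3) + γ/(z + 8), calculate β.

Cover-up at z = -3: β = 4/[(-3 - 13)(-3 + 8)] = 4/[(-16)(5)] = -4/80 = -1/20


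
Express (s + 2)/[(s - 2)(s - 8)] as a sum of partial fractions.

At s=2: A = (1·2 + 2)/(2 - 8) = -2/3. At s=8: B = (1·8 + 2)/(8 - 2) = 5/3
Result: (-2/3)/(s - 2) + (5/3)/(s - 8)


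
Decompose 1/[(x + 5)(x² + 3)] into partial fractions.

Cover-up at x = -5: α = 1/((-5)² + 3) = 1/28. Then β = -α = -1/28, γ = -α·(0 - 5) = 5/28
Result: (1/28)/(x + 5) - ((1/28)x - 5/28)/(x² + 3)


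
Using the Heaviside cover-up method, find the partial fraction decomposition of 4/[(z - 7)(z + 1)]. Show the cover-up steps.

Cover (z - 7): set z=7, get α = 4/(7 + 1) = 1/2. Cover (z + 1): set z=-1, get β = 4/(-1 - 7) = -1/2.
Result: (1/2)/(z - 7) - (1/2)/(z + 1)


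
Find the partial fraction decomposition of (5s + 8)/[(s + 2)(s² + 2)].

At s=-2: A = (5·(-2) + 8)/((-2)² + 2) = -1/3. B = -A = 1/3, C = 5 - (-2)·A = 13/3
Result: (-1/3)/(s + 2) + ((1/3)s + 13/3)/(s² + 2)


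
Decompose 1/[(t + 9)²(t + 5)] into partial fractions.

Cover-up at t=-5: R = 1/(-5 + 9)² = 1/16. Cover-up at t=-9: Q = 1/(-9 + 5) = -1/4. Comparing t² coeff: P = -R = -1/16
Result: (-1/16)/(t + 9) - (1/4)/(t + 9)² + (1/16)/(t + 5)


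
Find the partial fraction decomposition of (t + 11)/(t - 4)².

(t + 11) = A(t - 4) + B. At t = 4: B = 1·4 + 11 = 15. Coeff of t: A = 1
Result: 1/(t - 4) + 15/(t - 4)²


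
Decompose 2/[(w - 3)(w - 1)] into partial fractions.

2/(w - 3)(w - 1) = P/(w - 3) + Q/(w - 1). P = 2/(3 - 1) = 1, Q = 2/(1 - 3) = -1
Result: 1/(w - 3) - 1/(w - 1)


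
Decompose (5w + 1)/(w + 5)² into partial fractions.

(5w + 1) = α(w + 5) + β. At w = -5: β = 5·(-5) + 1 = -24. Coeff of w: α = 5
Result: 5/(w + 5) - 24/(w + 5)²


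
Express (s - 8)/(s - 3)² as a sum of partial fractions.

(s - 8) = A(s - 3) + B. At s = 3: B = 1·3 - 8 = -5. Coeff of s: A = 1
Result: 1/(s - 3) - 5/(s - 3)²


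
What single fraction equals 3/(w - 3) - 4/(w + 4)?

Common denominator (w - 3)(w + 4). Numerator: 3(w + 4) - 4(w - 3) = (3w + 12) - (4w - 12) = -w + 24
Result: (-w + 24)/[(w - 3)(w + 4)]


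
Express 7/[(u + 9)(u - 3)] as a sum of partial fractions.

7/(u + 9)(u - 3) = A/(u + 9) + B/(u - 3). A = 7/(-9 - 3) = -7/12, B = 7/(3 + 9) = 7/12
Result: (-7/12)/(u + 9) + (7/12)/(u - 3)


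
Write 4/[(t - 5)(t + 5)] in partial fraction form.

4/(t - 5)(t + 5) = A/(t - 5) + B/(t + 5). A = 4/(5 + 5) = 2/5, B = 4/(-5 - 5) = -2/5
Result: (2/5)/(t - 5) - (2/5)/(t + 5)


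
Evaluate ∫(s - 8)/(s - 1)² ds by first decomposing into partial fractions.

Decompose: A = 1, B = 1·1 - 8 = -7, so (s - 8)/(s - 1)² = 1/(s - 1) - 7/(s - 1)². Integrate: ∫ A/(s - 1) ds = ln|(s - 1)|; ∫ B/(s - 1)² ds = 7/(s - 1). Sum: ln|(s - 1)| + 7/(s - 1) + C


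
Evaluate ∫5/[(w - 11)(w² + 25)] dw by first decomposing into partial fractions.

Cover-up at w=11: P = 5/(11²+25) = 5/146. Coeff matching: Q = -5/146, R = -55/146. Decomposition: (5/146)/(w - 11) - ((5/146)w + 55/146)/(w² + 25). Integrate: linear → ln, quadratic → (1/2)ln + arctan: (5/146) ln|(w - 11)| - (5/292) ln(w² + 25) - (11/146) arctan(w/5) + C


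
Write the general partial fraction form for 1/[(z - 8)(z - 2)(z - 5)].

Three distinct linear factors: P/(z - 8) + Q/(z - 2) + R/(z - 5)


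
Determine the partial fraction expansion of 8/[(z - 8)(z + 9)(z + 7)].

Using cover-up method: P = 8/255, Q = 4/17, R = -4/15
Result: (8/255)/(z - 8) + (4/17)/(z + 9) - (4/15)/(z + 7)


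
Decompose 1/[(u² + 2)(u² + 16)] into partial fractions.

Coefficient matching gives α = γ = 0, β = 1/(16-2) = 1/14, δ = -β = -1/14
Result: (1/14)/(u² + 2) - (1/14)/(u² + 16)


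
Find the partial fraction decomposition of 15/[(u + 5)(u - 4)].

15/(u + 5)(u - 4) = A/(u + 5) + B/(u - 4). A = 15/(-5 - 4) = -5/3, B = 15/(4 + 5) = 5/3
Result: (-5/3)/(u + 5) + (5/3)/(u - 4)


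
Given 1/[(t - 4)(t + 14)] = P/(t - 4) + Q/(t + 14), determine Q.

Cover-up at t = -14: Q = 1/(-14 - 4) = -1/18


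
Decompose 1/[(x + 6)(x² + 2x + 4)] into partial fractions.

Cover-up at x = -6: α = 1/((-6)² + 2·(-6) + 4) = 1/28. Then β = -α = -1/28, γ = -α·(2 - 6) = 1/7
Result: (1/28)/(x + 6) - ((1/28)x - 1/7)/(x² + 2x + 4)


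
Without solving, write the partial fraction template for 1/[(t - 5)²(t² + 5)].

Repeated linear + quadratic: A/(t - 5) + B/(t - 5)² + (Ct + D)/(t² + 5)


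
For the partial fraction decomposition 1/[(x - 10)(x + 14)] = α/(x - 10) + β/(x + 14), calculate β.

Cover-up at x = -14: β = 1/(-14 - 10) = -1/24


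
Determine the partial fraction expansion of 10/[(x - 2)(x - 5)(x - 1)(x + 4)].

Using Heaviside cover-up: (-5/9)/(x - 2) + (5/54)/(x - 5) + (1/2)/(x - 1) - (1/27)/(x + 4)


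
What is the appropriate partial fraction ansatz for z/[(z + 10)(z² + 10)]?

Linear + irreducible quadratic: P/(z + 10) + (Qz + R)/(z² + 10)


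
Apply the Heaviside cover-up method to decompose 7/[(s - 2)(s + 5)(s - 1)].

Cover (s - 2), s=2: A = 7/[(2 + 5)(2 - 1)] = 1. Cover (s + 5), s=-5: B = 7/[(-5 - 2)(-5 - 1)] = 1/6. Cover (s - 1), s=1: C = 7/[(1 - 2)(1 + 5)] = -7/6.
Result: 1/(s - 2) + (1/6)/(s + 5) - (7/6)/(s - 1)


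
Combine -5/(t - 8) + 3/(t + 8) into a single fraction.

Common denominator (t - 8)(t + 8). Numerator: -5(t + 8) + 3(t - 8) = (-5t - 40) + (3t - 24) = -2t - 64
Result: (-2t - 64)/[(t - 8)(t + 8)]


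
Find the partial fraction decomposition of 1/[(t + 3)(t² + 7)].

Cover-up at t = -3: P = 1/((-3)² + 7) = 1/16. Then Q = -P = -1/16, R = -P·(0 - 3) = 3/16
Result: (1/16)/(t + 3) - ((1/16)t - 3/16)/(t² + 7)


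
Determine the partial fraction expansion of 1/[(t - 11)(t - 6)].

1/(t - 11)(t - 6) = A/(t - 11) + B/(t - 6). A = 1/(11 - 6) = 1/5, B = 1/(6 - 11) = -1/5
Result: (1/5)/(t - 11) - (1/5)/(t - 6)


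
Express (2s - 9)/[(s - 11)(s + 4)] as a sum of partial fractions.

At s=11: A = (2·11 - 9)/(11 + 4) = 13/15. At s=-4: B = (2·(-4) - 9)/(-4 - 11) = 17/15
Result: (13/15)/(s - 11) + (17/15)/(s + 4)


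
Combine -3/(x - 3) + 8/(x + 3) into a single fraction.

Common denominator (x - 3)(x + 3). Numerator: -3(x + 3) + 8(x - 3) = (-3x - 9) + (8x - 24) = 5x - 33
Result: (5x - 33)/[(x - 3)(x + 3)]


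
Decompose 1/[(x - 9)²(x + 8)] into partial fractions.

Cover-up at x=-8: C = 1/(-8 - 9)² = 1/289. Cover-up at x=9: B = 1/(9 + 8) = 1/17. Comparing x² coeff: A = -C = -1/289
Result: (-1/289)/(x - 9) + (1/17)/(x - 9)² + (1/289)/(x + 8)


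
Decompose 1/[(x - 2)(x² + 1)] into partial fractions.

Cover-up at x = 2: α = 1/(2² + 1) = 1/5. Then β = -α = -1/5, γ = -α·(0 + 2) = -2/5
Result: (1/5)/(x - 2) - ((1/5)x + 2/5)/(x² + 1)


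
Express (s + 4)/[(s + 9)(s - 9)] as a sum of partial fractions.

At s=-9: α = (1·(-9) + 4)/(-9 - 9) = 5/18. At s=9: β = (1·9 + 4)/(9 + 9) = 13/18
Result: (5/18)/(s + 9) + (13/18)/(s - 9)


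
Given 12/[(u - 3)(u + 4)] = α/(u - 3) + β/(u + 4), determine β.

Cover-up at u = -4: β = 12/(-4 - 3) = -12/7


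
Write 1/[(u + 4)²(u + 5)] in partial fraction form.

Cover-up at u=-5: C = 1/(-5 + 4)² = 1. Cover-up at u=-4: B = 1/(-4 + 5) = 1. Comparing u² coeff: A = -C = -1
Result: -1/(u + 4) + 1/(u + 4)² + 1/(u + 5)


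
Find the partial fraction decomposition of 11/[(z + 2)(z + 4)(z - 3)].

Using cover-up method: α = -11/10, β = 11/14, γ = 11/35
Result: (-11/10)/(z + 2) + (11/14)/(z + 4) + (11/35)/(z - 3)


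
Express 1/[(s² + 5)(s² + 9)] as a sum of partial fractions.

Coefficient matching gives α = γ = 0, β = 1/(9-5) = 1/4, δ = -β = -1/4
Result: (1/4)/(s² + 5) - (1/4)/(s² + 9)


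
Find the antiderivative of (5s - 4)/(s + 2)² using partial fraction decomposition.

Decompose: α = 5, β = 5·(-2) - 4 = -14, so (5s - 4)/(s + 2)² = 5/(s + 2) - 14/(s + 2)². Integrate: ∫ α/(s + 2) ds = 5 ln|(s + 2)|; ∫ β/(s + 2)² ds = 14/(s + 2). Sum: 5 ln|(s + 2)| + 14/(s + 2) + C


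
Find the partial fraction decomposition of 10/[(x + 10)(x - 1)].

10/(x + 10)(x - 1) = P/(x + 10) + Q/(x - 1). P = 10/(-10 - 1) = -10/11, Q = 10/(1 + 10) = 10/11
Result: (-10/11)/(x + 10) + (10/11)/(x - 1)


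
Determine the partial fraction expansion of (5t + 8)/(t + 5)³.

(5t + 8) = P(t + 5)² + Q(t + 5) + R. At t = -5: R = 5·(-5) + 8 = -17. Coefficients: P = 0, Q = 5
Result: 5/(t + 5)² - 17/(t + 5)³


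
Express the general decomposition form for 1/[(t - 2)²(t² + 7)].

Repeated linear + quadratic: A/(t - 2) + B/(t - 2)² + (Ct + D)/(t² + 7)


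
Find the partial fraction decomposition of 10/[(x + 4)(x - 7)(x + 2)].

Using cover-up method: A = 5/11, B = 10/99, C = -5/9
Result: (5/11)/(x + 4) + (10/99)/(x - 7) - (5/9)/(x + 2)


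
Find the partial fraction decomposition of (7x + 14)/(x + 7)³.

(7x + 14) = A(x + 7)² + B(x + 7) + C. At x = -7: C = 7·(-7) + 14 = -35. Coefficients: A = 0, B = 7
Result: 7/(x + 7)² - 35/(x + 7)³


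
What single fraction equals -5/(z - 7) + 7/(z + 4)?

Common denominator (z - 7)(z + 4). Numerator: -5(z + 4) + 7(z - 7) = (-5z - 20) + (7z - 49) = 2z - 69
Result: (2z - 69)/[(z - 7)(z + 4)]


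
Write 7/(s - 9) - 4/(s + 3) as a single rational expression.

Common denominator (s - 9)(s + 3). Numerator: 7(s + 3) - 4(s - 9) = (7s + 21) - (4s - 36) = 3s + 57
Result: (3s + 57)/[(s - 9)(s + 3)]


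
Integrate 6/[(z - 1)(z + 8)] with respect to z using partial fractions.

Decompose: 6/[(z - 1)(z + 8)] = (2/3)/(z - 1) - (2/3)/(z + 8). Integrate each term: (2/3) ln|(z - 1)| - (2/3) ln|(z + 8)| + C
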